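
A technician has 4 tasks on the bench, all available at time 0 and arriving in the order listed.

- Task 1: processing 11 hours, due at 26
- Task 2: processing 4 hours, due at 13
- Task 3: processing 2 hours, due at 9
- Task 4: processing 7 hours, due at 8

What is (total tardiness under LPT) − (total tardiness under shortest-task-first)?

LPT (decreasing processing time): Task 1 Task 4 Task 2 Task 3.
Task 1: 0→11, due 26, tardiness 0
Task 4: 11→18, due 8, tardiness 10
Task 2: 18→22, due 13, tardiness 9
Task 3: 22→24, due 9, tardiness 15
Sum = 0+10+9+15 = 34.
SPT (increasing processing time): Task 3 Task 2 Task 4 Task 1.
Task 3: 0→2, due 9, tardiness 0
Task 2: 2→6, due 13, tardiness 0
Task 4: 6→13, due 8, tardiness 5
Task 1: 13→24, due 26, tardiness 0
Sum = 0+0+5+0 = 5.
Difference = 34 − 5 = 29.

29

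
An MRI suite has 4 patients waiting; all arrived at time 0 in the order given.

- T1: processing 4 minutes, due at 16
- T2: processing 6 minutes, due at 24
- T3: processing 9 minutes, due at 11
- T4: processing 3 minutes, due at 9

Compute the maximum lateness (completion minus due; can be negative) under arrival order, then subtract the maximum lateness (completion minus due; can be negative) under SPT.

2

FIFO (arrival order): T1 T2 T3 T4.
T1: 0→4, due 16, lateness -12
T2: 4→10, due 24, lateness -14
T3: 10→19, due 11, lateness 8
T4: 19→22, due 9, lateness 13
Maximum = 13.
SPT (increasing processing time): T4 T1 T2 T3.
T4: 0→3, due 9, lateness -6
T1: 3→7, due 16, lateness -9
T2: 7→13, due 24, lateness -11
T3: 13→22, due 11, lateness 11
Maximum = 11.
Difference = 13 − 11 = 2.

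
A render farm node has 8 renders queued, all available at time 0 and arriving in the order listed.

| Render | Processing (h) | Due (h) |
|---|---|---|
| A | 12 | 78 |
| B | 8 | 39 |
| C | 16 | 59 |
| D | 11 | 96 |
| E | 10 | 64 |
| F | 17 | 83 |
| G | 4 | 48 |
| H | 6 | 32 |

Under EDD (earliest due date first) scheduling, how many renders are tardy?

0

EDD (increasing due date): H B G C E A F D.
H: 0→6, due 32, tardiness 0
B: 6→14, due 39, tardiness 0
G: 14→18, due 48, tardiness 0
C: 18→34, due 59, tardiness 0
E: 34→44, due 64, tardiness 0
A: 44→56, due 78, tardiness 0
F: 56→73, due 83, tardiness 0
D: 73→84, due 96, tardiness 0
Late renders: 0.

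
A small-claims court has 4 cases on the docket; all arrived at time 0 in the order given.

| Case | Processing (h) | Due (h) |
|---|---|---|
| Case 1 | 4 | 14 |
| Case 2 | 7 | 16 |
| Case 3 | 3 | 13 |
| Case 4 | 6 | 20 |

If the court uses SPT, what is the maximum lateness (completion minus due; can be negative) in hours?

4

SPT (increasing processing time): Case 3 Case 1 Case 4 Case 2.
Case 3: 0→3, due 13, lateness -10
Case 1: 3→7, due 14, lateness -7
Case 4: 7→13, due 20, lateness -7
Case 2: 13→20, due 16, lateness 4
Maximum = 4.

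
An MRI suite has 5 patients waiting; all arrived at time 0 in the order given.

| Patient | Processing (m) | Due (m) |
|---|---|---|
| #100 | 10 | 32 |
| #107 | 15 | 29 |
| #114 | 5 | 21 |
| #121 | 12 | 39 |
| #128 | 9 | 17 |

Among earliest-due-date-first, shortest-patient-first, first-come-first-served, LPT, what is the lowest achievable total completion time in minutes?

130

EDD (increasing due date): #128 #114 #107 #100 #121.
#128: 0→9
#114: 9→14
#107: 14→29
#100: 29→39
#121: 39→51
Sum = 9+14+29+39+51 = 142.
SPT (increasing processing time): #114 #128 #100 #121 #107.
#114: 0→5
#128: 5→14
#100: 14→24
#121: 24→36
#107: 36→51
Sum = 5+14+24+36+51 = 130.
FIFO (arrival order): #100 #107 #114 #121 #128.
#100: 0→10
#107: 10→25
#114: 25→30
#121: 30→42
#128: 42→51
Sum = 10+25+30+42+51 = 158.
LPT (decreasing processing time): #107 #121 #100 #128 #114.
#107: 0→15
#121: 15→27
#100: 27→37
#128: 37→46
#114: 46→51
Sum = 15+27+37+46+51 = 176.
EDD 142, SPT 130, FIFO 158, LPT 176 → minimum 130.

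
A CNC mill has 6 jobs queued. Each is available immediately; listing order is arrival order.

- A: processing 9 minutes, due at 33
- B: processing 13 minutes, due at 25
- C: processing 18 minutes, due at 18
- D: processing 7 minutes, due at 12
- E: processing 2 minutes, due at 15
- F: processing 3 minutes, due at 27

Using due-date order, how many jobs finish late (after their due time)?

4

EDD (increasing due date): D E C B F A.
D: 0→7, due 12, tardiness 0
E: 7→9, due 15, tardiness 0
C: 9→27, due 18, tardiness 9
B: 27→40, due 25, tardiness 15
F: 40→43, due 27, tardiness 16
A: 43→52, due 33, tardiness 19
Late jobs: 4.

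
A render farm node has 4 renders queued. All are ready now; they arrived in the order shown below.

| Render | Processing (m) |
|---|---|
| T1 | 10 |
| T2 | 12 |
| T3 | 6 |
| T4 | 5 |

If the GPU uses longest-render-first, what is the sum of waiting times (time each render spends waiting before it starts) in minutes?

62

LPT (decreasing processing time): T2 T1 T3 T4.
T2: waits 0, runs 0→12
T1: waits 12, runs 12→22
T3: waits 22, runs 22→28
T4: waits 28, runs 28→33
Sum = 0+12+22+28 = 62.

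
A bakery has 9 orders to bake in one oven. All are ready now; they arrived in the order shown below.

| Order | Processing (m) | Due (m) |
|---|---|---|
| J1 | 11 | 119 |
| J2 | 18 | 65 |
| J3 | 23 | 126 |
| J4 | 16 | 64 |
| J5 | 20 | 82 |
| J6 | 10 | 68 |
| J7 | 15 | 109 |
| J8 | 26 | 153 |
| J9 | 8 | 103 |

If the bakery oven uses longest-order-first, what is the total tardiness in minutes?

195

LPT (decreasing processing time): J8 J3 J5 J2 J4 J7 J1 J6 J9.
J8: 0→26, due 153, tardiness 0
J3: 26→49, due 126, tardiness 0
J5: 49→69, due 82, tardiness 0
J2: 69→87, due 65, tardiness 22
J4: 87→103, due 64, tardiness 39
J7: 103→118, due 109, tardiness 9
J1: 118→129, due 119, tardiness 10
J6: 129→139, due 68, tardiness 71
J9: 139→147, due 103, tardiness 44
Sum = 0+0+0+22+39+9+10+71+44 = 195.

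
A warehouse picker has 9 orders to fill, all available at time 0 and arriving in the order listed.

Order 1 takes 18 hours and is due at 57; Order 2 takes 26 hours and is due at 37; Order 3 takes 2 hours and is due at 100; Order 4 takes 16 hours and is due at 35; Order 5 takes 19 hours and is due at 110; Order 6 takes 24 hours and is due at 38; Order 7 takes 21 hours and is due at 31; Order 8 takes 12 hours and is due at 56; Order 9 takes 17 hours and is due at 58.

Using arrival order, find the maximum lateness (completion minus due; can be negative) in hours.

97

FIFO (arrival order): Order 1 Order 2 Order 3 Order 4 Order 5 Order 6 Order 7 Order 8 Order 9.
Order 1: 0→18, due 57, lateness -39
Order 2: 18→44, due 37, lateness 7
Order 3: 44→46, due 100, lateness -54
Order 4: 46→62, due 35, lateness 27
Order 5: 62→81, due 110, lateness -29
Order 6: 81→105, due 38, lateness 67
Order 7: 105→126, due 31, lateness 95
Order 8: 126→138, due 56, lateness 82
Order 9: 138→155, due 58, lateness 97
Maximum = 97.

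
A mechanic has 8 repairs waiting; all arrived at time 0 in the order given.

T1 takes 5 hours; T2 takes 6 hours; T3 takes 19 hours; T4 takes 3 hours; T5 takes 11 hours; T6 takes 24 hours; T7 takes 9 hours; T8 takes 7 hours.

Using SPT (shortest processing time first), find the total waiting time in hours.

177

SPT (increasing processing time): T4 T1 T2 T8 T7 T5 T3 T6.
T4: waits 0, runs 0→3
T1: waits 3, runs 3→8
T2: waits 8, runs 8→14
T8: waits 14, runs 14→21
T7: waits 21, runs 21→30
T5: waits 30, runs 30→41
T3: waits 41, runs 41→60
T6: waits 60, runs 60→84
Sum = 0+3+8+14+21+30+41+60 = 177.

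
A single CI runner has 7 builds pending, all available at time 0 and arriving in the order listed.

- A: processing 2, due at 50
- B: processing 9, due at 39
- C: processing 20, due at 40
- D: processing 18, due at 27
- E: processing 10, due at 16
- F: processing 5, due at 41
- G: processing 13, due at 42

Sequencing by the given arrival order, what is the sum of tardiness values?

123

FIFO (arrival order): A B C D E F G.
A: 0→2, due 50, tardiness 0
B: 2→11, due 39, tardiness 0
C: 11→31, due 40, tardiness 0
D: 31→49, due 27, tardiness 22
E: 49→59, due 16, tardiness 43
F: 59→64, due 41, tardiness 23
G: 64→77, due 42, tardiness 35
Sum = 0+0+0+22+43+23+35 = 123.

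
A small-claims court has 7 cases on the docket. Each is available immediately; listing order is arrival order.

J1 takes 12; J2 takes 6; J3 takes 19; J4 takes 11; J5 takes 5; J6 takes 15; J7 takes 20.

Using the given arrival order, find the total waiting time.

FIFO (arrival order): J1 J2 J3 J4 J5 J6 J7.
J1: waits 0, runs 0→12
J2: waits 12, runs 12→18
J3: waits 18, runs 18→37
J4: waits 37, runs 37→48
J5: waits 48, runs 48→53
J6: waits 53, runs 53→68
J7: waits 68, runs 68→88
Sum = 0+12+18+37+48+53+68 = 236.

236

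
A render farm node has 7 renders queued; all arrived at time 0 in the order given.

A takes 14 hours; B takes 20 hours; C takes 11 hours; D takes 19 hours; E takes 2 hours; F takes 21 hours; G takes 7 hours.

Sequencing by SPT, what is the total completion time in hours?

SPT (increasing processing time): E G C A D B F.
E: 0→2
G: 2→9
C: 9→20
A: 20→34
D: 34→53
B: 53→73
F: 73→94
Sum = 2+9+20+34+53+73+94 = 285.

285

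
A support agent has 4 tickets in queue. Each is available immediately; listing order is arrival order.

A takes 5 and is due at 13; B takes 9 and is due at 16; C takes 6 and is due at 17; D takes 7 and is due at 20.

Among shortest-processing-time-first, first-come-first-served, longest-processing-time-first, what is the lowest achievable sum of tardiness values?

10

SPT (increasing processing time): A C D B.
A: 0→5, due 13, tardiness 0
C: 5→11, due 17, tardiness 0
D: 11→18, due 20, tardiness 0
B: 18→27, due 16, tardiness 11
Sum = 0+0+0+11 = 11.
FIFO (arrival order): A B C D.
A: 0→5, due 13, tardiness 0
B: 5→14, due 16, tardiness 0
C: 14→20, due 17, tardiness 3
D: 20→27, due 20, tardiness 7
Sum = 0+0+3+7 = 10.
LPT (decreasing processing time): B D C A.
B: 0→9, due 16, tardiness 0
D: 9→16, due 20, tardiness 0
C: 16→22, due 17, tardiness 5
A: 22→27, due 13, tardiness 14
Sum = 0+0+5+14 = 19.
SPT 11, FIFO 10, LPT 19 → minimum 10.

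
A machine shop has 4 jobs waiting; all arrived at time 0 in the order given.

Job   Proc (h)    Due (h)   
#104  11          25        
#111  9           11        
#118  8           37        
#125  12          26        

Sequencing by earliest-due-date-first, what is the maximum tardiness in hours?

EDD (increasing due date): #111 #104 #125 #118.
#111: 0→9, due 11, tardiness 0
#104: 9→20, due 25, tardiness 0
#125: 20→32, due 26, tardiness 6
#118: 32→40, due 37, tardiness 3
Maximum = 6.

6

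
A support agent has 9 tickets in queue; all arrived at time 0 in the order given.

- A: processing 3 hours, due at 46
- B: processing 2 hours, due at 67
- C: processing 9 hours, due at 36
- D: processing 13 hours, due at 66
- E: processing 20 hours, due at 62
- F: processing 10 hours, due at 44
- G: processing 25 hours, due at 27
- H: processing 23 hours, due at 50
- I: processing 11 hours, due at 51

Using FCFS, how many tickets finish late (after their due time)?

FIFO (arrival order): A B C D E F G H I.
A: 0→3, due 46, tardiness 0
B: 3→5, due 67, tardiness 0
C: 5→14, due 36, tardiness 0
D: 14→27, due 66, tardiness 0
E: 27→47, due 62, tardiness 0
F: 47→57, due 44, tardiness 13
G: 57→82, due 27, tardiness 55
H: 82→105, due 50, tardiness 55
I: 105→116, due 51, tardiness 65
Late tickets: 4.

4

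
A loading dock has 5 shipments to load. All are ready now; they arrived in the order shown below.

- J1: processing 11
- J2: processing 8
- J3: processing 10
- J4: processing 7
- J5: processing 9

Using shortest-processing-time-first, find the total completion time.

SPT (increasing processing time): J4 J2 J5 J3 J1.
J4: 0→7
J2: 7→15
J5: 15→24
J3: 24→34
J1: 34→45
Sum = 7+15+24+34+45 = 125.

125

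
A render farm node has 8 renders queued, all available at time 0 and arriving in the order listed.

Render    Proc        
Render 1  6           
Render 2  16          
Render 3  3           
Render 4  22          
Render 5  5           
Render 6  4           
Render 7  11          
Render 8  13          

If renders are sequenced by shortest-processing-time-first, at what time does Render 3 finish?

SPT (increasing processing time): Render 3 Render 6 Render 5 Render 1 Render 7 Render 8 Render 2 Render 4.
Render 3: 0→3

3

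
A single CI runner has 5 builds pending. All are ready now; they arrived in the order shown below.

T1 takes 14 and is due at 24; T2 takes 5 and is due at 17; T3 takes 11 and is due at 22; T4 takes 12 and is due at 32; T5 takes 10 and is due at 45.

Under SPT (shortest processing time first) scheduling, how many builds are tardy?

SPT (increasing processing time): T2 T5 T3 T4 T1.
T2: 0→5, due 17, tardiness 0
T5: 5→15, due 45, tardiness 0
T3: 15→26, due 22, tardiness 4
T4: 26→38, due 32, tardiness 6
T1: 38→52, due 24, tardiness 28
Late builds: 3.

3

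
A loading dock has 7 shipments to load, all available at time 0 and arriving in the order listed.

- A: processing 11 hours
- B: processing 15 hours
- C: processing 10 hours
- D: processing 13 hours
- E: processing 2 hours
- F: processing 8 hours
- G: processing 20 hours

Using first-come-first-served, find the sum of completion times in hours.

311

FIFO (arrival order): A B C D E F G.
A: 0→11
B: 11→26
C: 26→36
D: 36→49
E: 49→51
F: 51→59
G: 59→79
Sum = 11+26+36+49+51+59+79 = 311.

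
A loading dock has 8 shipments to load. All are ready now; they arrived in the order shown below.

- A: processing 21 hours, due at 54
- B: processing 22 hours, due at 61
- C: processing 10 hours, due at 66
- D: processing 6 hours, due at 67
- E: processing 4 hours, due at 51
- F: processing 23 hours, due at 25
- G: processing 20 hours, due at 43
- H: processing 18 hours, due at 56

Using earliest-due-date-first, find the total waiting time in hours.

EDD (increasing due date): F G E A H B C D.
F: waits 0, runs 0→23
G: waits 23, runs 23→43
E: waits 43, runs 43→47
A: waits 47, runs 47→68
H: waits 68, runs 68→86
B: waits 86, runs 86→108
C: waits 108, runs 108→118
D: waits 118, runs 118→124
Sum = 0+23+43+47+68+86+108+118 = 493.

493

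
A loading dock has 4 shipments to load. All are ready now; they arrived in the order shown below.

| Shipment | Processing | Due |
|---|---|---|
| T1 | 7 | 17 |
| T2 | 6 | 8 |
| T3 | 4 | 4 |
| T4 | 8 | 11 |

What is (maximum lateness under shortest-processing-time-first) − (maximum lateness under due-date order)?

SPT (increasing processing time): T3 T2 T1 T4.
T3: 0→4, due 4, lateness 0
T2: 4→10, due 8, lateness 2
T1: 10→17, due 17, lateness 0
T4: 17→25, due 11, lateness 14
Maximum = 14.
EDD (increasing due date): T3 T2 T4 T1.
T3: 0→4, due 4, lateness 0
T2: 4→10, due 8, lateness 2
T4: 10→18, due 11, lateness 7
T1: 18→25, due 17, lateness 8
Maximum = 8.
Difference = 14 − 8 = 6.

6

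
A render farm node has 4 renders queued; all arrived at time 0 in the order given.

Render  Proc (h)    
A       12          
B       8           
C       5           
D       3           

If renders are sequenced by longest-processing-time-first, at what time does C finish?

LPT (decreasing processing time): A B C D.
A: 0→12
B: 12→20
C: 20→25

25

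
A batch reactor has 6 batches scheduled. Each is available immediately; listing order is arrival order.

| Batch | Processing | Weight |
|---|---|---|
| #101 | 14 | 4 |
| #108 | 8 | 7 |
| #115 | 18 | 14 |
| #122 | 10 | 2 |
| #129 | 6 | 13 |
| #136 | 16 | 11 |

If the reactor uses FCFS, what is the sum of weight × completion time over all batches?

2390

FIFO (arrival order): #101 #108 #115 #122 #129 #136.
#101: finishes 14, weight 4, w·C = 56
#108: finishes 22, weight 7, w·C = 154
#115: finishes 40, weight 14, w·C = 560
#122: finishes 50, weight 2, w·C = 100
#129: finishes 56, weight 13, w·C = 728
#136: finishes 72, weight 11, w·C = 792
Sum = 56+154+560+100+728+792 = 2390.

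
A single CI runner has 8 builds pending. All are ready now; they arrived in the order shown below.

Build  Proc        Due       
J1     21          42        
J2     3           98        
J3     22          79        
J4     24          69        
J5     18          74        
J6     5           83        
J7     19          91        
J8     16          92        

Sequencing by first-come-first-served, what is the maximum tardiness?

FIFO (arrival order): J1 J2 J3 J4 J5 J6 J7 J8.
J1: 0→21, due 42, tardiness 0
J2: 21→24, due 98, tardiness 0
J3: 24→46, due 79, tardiness 0
J4: 46→70, due 69, tardiness 1
J5: 70→88, due 74, tardiness 14
J6: 88→93, due 83, tardiness 10
J7: 93→112, due 91, tardiness 21
J8: 112→128, due 92, tardiness 36
Maximum = 36.

36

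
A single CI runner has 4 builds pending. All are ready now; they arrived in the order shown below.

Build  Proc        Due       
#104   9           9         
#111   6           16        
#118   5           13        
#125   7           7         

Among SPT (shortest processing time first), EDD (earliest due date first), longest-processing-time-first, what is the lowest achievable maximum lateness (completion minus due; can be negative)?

11

SPT (increasing processing time): #118 #111 #125 #104.
#118: 0→5, due 13, lateness -8
#111: 5→11, due 16, lateness -5
#125: 11→18, due 7, lateness 11
#104: 18→27, due 9, lateness 18
Maximum = 18.
EDD (increasing due date): #125 #104 #118 #111.
#125: 0→7, due 7, lateness 0
#104: 7→16, due 9, lateness 7
#118: 16→21, due 13, lateness 8
#111: 21→27, due 16, lateness 11
Maximum = 11.
LPT (decreasing processing time): #104 #125 #111 #118.
#104: 0→9, due 9, lateness 0
#125: 9→16, due 7, lateness 9
#111: 16→22, due 16, lateness 6
#118: 22→27, due 13, lateness 14
Maximum = 14.
SPT 18, EDD 11, LPT 14 → minimum 11.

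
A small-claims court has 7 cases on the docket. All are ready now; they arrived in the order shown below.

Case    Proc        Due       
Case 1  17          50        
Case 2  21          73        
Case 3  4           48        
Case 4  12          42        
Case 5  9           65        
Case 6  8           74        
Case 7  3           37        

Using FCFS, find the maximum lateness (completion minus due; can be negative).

FIFO (arrival order): Case 1 Case 2 Case 3 Case 4 Case 5 Case 6 Case 7.
Case 1: 0→17, due 50, lateness -33
Case 2: 17→38, due 73, lateness -35
Case 3: 38→42, due 48, lateness -6
Case 4: 42→54, due 42, lateness 12
Case 5: 54→63, due 65, lateness -2
Case 6: 63→71, due 74, lateness -3
Case 7: 71→74, due 37, lateness 37
Maximum = 37.

37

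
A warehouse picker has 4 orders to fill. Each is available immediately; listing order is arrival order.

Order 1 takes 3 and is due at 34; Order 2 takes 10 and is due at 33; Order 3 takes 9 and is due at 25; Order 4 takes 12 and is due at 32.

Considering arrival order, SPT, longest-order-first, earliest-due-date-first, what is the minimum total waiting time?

FIFO (arrival order): Order 1 Order 2 Order 3 Order 4.
Order 1: waits 0, runs 0→3
Order 2: waits 3, runs 3→13
Order 3: waits 13, runs 13→22
Order 4: waits 22, runs 22→34
Sum = 0+3+13+22 = 38.
SPT (increasing processing time): Order 1 Order 3 Order 2 Order 4.
Order 1: waits 0, runs 0→3
Order 3: waits 3, runs 3→12
Order 2: waits 12, runs 12→22
Order 4: waits 22, runs 22→34
Sum = 0+3+12+22 = 37.
LPT (decreasing processing time): Order 4 Order 2 Order 3 Order 1.
Order 4: waits 0, runs 0→12
Order 2: waits 12, runs 12→22
Order 3: waits 22, runs 22→31
Order 1: waits 31, runs 31→34
Sum = 0+12+22+31 = 65.
EDD (increasing due date): Order 3 Order 4 Order 2 Order 1.
Order 3: waits 0, runs 0→9
Order 4: waits 9, runs 9→21
Order 2: waits 21, runs 21→31
Order 1: waits 31, runs 31→34
Sum = 0+9+21+31 = 61.
FIFO 38, SPT 37, LPT 65, EDD 61 → minimum 37.

37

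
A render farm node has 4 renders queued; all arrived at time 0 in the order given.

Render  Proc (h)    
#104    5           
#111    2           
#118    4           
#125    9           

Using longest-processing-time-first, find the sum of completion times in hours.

61

LPT (decreasing processing time): #125 #104 #118 #111.
#125: 0→9
#104: 9→14
#118: 14→18
#111: 18→20
Sum = 9+14+18+20 = 61.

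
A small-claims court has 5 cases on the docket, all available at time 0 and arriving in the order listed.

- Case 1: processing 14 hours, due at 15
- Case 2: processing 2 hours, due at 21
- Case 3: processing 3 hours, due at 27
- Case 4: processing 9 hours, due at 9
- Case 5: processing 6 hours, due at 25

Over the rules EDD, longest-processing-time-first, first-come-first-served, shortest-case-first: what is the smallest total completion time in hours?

72

EDD (increasing due date): Case 4 Case 1 Case 2 Case 5 Case 3.
Case 4: 0→9
Case 1: 9→23
Case 2: 23→25
Case 5: 25→31
Case 3: 31→34
Sum = 9+23+25+31+34 = 122.
LPT (decreasing processing time): Case 1 Case 4 Case 5 Case 3 Case 2.
Case 1: 0→14
Case 4: 14→23
Case 5: 23→29
Case 3: 29→32
Case 2: 32→34
Sum = 14+23+29+32+34 = 132.
FIFO (arrival order): Case 1 Case 2 Case 3 Case 4 Case 5.
Case 1: 0→14
Case 2: 14→16
Case 3: 16→19
Case 4: 19→28
Case 5: 28→34
Sum = 14+16+19+28+34 = 111.
SPT (increasing processing time): Case 2 Case 3 Case 5 Case 4 Case 1.
Case 2: 0→2
Case 3: 2→5
Case 5: 5→11
Case 4: 11→20
Case 1: 20→34
Sum = 2+5+11+20+34 = 72.
EDD 122, LPT 132, FIFO 111, SPT 72 → minimum 72.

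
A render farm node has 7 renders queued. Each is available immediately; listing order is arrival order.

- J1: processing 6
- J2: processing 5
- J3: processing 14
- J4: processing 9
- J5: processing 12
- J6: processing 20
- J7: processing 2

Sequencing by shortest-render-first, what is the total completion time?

194

SPT (increasing processing time): J7 J2 J1 J4 J5 J3 J6.
J7: 0→2
J2: 2→7
J1: 7→13
J4: 13→22
J5: 22→34
J3: 34→48
J6: 48→68
Sum = 2+7+13+22+34+48+68 = 194.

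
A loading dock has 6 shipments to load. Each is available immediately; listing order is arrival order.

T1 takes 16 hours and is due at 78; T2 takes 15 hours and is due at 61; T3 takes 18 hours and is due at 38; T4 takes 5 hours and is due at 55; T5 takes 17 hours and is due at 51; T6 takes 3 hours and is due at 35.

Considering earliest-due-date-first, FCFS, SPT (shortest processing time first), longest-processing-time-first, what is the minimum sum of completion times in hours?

203

EDD (increasing due date): T6 T3 T5 T4 T2 T1.
T6: 0→3
T3: 3→21
T5: 21→38
T4: 38→43
T2: 43→58
T1: 58→74
Sum = 3+21+38+43+58+74 = 237.
FIFO (arrival order): T1 T2 T3 T4 T5 T6.
T1: 0→16
T2: 16→31
T3: 31→49
T4: 49→54
T5: 54→71
T6: 71→74
Sum = 16+31+49+54+71+74 = 295.
SPT (increasing processing time): T6 T4 T2 T1 T5 T3.
T6: 0→3
T4: 3→8
T2: 8→23
T1: 23→39
T5: 39→56
T3: 56→74
Sum = 3+8+23+39+56+74 = 203.
LPT (decreasing processing time): T3 T5 T1 T2 T4 T6.
T3: 0→18
T5: 18→35
T1: 35→51
T2: 51→66
T4: 66→71
T6: 71→74
Sum = 18+35+51+66+71+74 = 315.
EDD 237, FIFO 295, SPT 203, LPT 315 → minimum 203.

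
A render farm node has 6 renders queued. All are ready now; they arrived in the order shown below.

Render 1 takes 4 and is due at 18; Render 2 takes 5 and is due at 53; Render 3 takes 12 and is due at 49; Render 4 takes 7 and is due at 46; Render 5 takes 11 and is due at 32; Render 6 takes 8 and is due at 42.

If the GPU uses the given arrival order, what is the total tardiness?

12

FIFO (arrival order): Render 1 Render 2 Render 3 Render 4 Render 5 Render 6.
Render 1: 0→4, due 18, tardiness 0
Render 2: 4→9, due 53, tardiness 0
Render 3: 9→21, due 49, tardiness 0
Render 4: 21→28, due 46, tardiness 0
Render 5: 28→39, due 32, tardiness 7
Render 6: 39→47, due 42, tardiness 5
Sum = 0+0+0+0+7+5 = 12.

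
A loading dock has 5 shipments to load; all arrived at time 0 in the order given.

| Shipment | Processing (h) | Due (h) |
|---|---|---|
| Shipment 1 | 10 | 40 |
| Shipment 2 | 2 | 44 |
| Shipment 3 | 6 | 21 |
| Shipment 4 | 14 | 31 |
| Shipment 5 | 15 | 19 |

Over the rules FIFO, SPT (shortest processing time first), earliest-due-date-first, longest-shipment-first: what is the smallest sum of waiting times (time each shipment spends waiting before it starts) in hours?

60

FIFO (arrival order): Shipment 1 Shipment 2 Shipment 3 Shipment 4 Shipment 5.
Shipment 1: waits 0, runs 0→10
Shipment 2: waits 10, runs 10→12
Shipment 3: waits 12, runs 12→18
Shipment 4: waits 18, runs 18→32
Shipment 5: waits 32, runs 32→47
Sum = 0+10+12+18+32 = 72.
SPT (increasing processing time): Shipment 2 Shipment 3 Shipment 1 Shipment 4 Shipment 5.
Shipment 2: waits 0, runs 0→2
Shipment 3: waits 2, runs 2→8
Shipment 1: waits 8, runs 8→18
Shipment 4: waits 18, runs 18→32
Shipment 5: waits 32, runs 32→47
Sum = 0+2+8+18+32 = 60.
EDD (increasing due date): Shipment 5 Shipment 3 Shipment 4 Shipment 1 Shipment 2.
Shipment 5: waits 0, runs 0→15
Shipment 3: waits 15, runs 15→21
Shipment 4: waits 21, runs 21→35
Shipment 1: waits 35, runs 35→45
Shipment 2: waits 45, runs 45→47
Sum = 0+15+21+35+45 = 116.
LPT (decreasing processing time): Shipment 5 Shipment 4 Shipment 1 Shipment 3 Shipment 2.
Shipment 5: waits 0, runs 0→15
Shipment 4: waits 15, runs 15→29
Shipment 1: waits 29, runs 29→39
Shipment 3: waits 39, runs 39→45
Shipment 2: waits 45, runs 45→47
Sum = 0+15+29+39+45 = 128.
FIFO 72, SPT 60, EDD 116, LPT 128 → minimum 60.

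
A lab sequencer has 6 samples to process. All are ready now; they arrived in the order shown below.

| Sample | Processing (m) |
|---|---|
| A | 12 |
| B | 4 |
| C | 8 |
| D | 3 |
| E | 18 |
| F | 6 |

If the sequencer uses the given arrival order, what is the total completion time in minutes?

FIFO (arrival order): A B C D E F.
A: 0→12
B: 12→16
C: 16→24
D: 24→27
E: 27→45
F: 45→51
Sum = 12+16+24+27+45+51 = 175.

175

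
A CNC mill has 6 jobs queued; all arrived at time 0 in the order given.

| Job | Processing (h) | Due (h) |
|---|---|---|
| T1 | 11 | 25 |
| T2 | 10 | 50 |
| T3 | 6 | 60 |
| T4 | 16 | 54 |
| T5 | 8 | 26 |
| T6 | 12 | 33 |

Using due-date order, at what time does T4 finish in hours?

57

EDD (increasing due date): T1 T5 T6 T2 T4 T3.
T1: 0→11
T5: 11→19
T6: 19→31
T2: 31→41
T4: 41→57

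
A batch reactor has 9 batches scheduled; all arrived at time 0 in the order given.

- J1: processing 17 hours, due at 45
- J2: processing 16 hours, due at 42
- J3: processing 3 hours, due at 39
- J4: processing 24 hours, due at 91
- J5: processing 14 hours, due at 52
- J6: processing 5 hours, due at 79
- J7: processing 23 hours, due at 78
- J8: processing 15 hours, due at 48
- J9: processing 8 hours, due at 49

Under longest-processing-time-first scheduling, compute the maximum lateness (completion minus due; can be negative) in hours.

86

LPT (decreasing processing time): J4 J7 J1 J2 J8 J5 J9 J6 J3.
J4: 0→24, due 91, lateness -67
J7: 24→47, due 78, lateness -31
J1: 47→64, due 45, lateness 19
J2: 64→80, due 42, lateness 38
J8: 80→95, due 48, lateness 47
J5: 95→109, due 52, lateness 57
J9: 109→117, due 49, lateness 68
J6: 117→122, due 79, lateness 43
J3: 122→125, due 39, lateness 86
Maximum = 86.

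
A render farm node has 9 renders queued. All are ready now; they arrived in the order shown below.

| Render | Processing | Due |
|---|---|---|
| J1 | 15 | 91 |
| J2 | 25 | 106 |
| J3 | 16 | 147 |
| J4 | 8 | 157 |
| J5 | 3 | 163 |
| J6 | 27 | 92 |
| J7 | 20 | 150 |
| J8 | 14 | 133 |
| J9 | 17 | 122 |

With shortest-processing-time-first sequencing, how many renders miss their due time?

2

SPT (increasing processing time): J5 J4 J8 J1 J3 J9 J7 J2 J6.
J5: 0→3, due 163, tardiness 0
J4: 3→11, due 157, tardiness 0
J8: 11→25, due 133, tardiness 0
J1: 25→40, due 91, tardiness 0
J3: 40→56, due 147, tardiness 0
J9: 56→73, due 122, tardiness 0
J7: 73→93, due 150, tardiness 0
J2: 93→118, due 106, tardiness 12
J6: 118→145, due 92, tardiness 53
Late renders: 2.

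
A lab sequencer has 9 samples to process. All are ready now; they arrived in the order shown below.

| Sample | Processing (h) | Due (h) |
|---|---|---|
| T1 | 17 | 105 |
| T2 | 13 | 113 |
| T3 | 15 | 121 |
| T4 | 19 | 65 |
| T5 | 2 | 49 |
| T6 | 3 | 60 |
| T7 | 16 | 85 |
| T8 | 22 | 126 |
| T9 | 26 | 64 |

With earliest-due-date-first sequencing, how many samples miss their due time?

EDD (increasing due date): T5 T6 T9 T4 T7 T1 T2 T3 T8.
T5: 0→2, due 49, tardiness 0
T6: 2→5, due 60, tardiness 0
T9: 5→31, due 64, tardiness 0
T4: 31→50, due 65, tardiness 0
T7: 50→66, due 85, tardiness 0
T1: 66→83, due 105, tardiness 0
T2: 83→96, due 113, tardiness 0
T3: 96→111, due 121, tardiness 0
T8: 111→133, due 126, tardiness 7
Late samples: 1.

1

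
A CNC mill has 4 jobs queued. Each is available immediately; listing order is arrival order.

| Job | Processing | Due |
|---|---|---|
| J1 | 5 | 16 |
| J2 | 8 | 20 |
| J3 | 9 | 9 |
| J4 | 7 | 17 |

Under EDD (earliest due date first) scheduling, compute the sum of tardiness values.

13

EDD (increasing due date): J3 J1 J4 J2.
J3: 0→9, due 9, tardiness 0
J1: 9→14, due 16, tardiness 0
J4: 14→21, due 17, tardiness 4
J2: 21→29, due 20, tardiness 9
Sum = 0+0+4+9 = 13.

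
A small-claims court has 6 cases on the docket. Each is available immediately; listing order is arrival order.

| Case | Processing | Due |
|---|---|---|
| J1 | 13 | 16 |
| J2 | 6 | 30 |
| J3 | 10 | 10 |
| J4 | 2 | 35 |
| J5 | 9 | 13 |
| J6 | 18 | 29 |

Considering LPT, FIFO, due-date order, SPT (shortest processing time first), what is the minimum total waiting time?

94

LPT (decreasing processing time): J6 J1 J3 J5 J2 J4.
J6: waits 0, runs 0→18
J1: waits 18, runs 18→31
J3: waits 31, runs 31→41
J5: waits 41, runs 41→50
J2: waits 50, runs 50→56
J4: waits 56, runs 56→58
Sum = 0+18+31+41+50+56 = 196.
FIFO (arrival order): J1 J2 J3 J4 J5 J6.
J1: waits 0, runs 0→13
J2: waits 13, runs 13→19
J3: waits 19, runs 19→29
J4: waits 29, runs 29→31
J5: waits 31, runs 31→40
J6: waits 40, runs 40→58
Sum = 0+13+19+29+31+40 = 132.
EDD (increasing due date): J3 J5 J1 J6 J2 J4.
J3: waits 0, runs 0→10
J5: waits 10, runs 10→19
J1: waits 19, runs 19→32
J6: waits 32, runs 32→50
J2: waits 50, runs 50→56
J4: waits 56, runs 56→58
Sum = 0+10+19+32+50+56 = 167.
SPT (increasing processing time): J4 J2 J5 J3 J1 J6.
J4: waits 0, runs 0→2
J2: waits 2, runs 2→8
J5: waits 8, runs 8→17
J3: waits 17, runs 17→27
J1: waits 27, runs 27→40
J6: waits 40, runs 40→58
Sum = 0+2+8+17+27+40 = 94.
LPT 196, FIFO 132, EDD 167, SPT 94 → minimum 94.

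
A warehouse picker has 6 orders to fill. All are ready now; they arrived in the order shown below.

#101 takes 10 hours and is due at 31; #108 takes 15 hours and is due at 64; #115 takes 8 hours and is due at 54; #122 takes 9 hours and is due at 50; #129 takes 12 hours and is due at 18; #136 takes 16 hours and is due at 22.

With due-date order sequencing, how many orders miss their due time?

EDD (increasing due date): #129 #136 #101 #122 #115 #108.
#129: 0→12, due 18, tardiness 0
#136: 12→28, due 22, tardiness 6
#101: 28→38, due 31, tardiness 7
#122: 38→47, due 50, tardiness 0
#115: 47→55, due 54, tardiness 1
#108: 55→70, due 64, tardiness 6
Late orders: 4.

4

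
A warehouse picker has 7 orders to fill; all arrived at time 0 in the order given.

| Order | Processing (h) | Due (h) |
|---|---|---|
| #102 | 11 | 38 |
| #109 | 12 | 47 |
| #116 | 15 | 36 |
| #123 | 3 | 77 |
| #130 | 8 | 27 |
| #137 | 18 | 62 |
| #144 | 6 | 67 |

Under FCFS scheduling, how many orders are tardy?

4

FIFO (arrival order): #102 #109 #116 #123 #130 #137 #144.
#102: 0→11, due 38, tardiness 0
#109: 11→23, due 47, tardiness 0
#116: 23→38, due 36, tardiness 2
#123: 38→41, due 77, tardiness 0
#130: 41→49, due 27, tardiness 22
#137: 49→67, due 62, tardiness 5
#144: 67→73, due 67, tardiness 6
Late orders: 4.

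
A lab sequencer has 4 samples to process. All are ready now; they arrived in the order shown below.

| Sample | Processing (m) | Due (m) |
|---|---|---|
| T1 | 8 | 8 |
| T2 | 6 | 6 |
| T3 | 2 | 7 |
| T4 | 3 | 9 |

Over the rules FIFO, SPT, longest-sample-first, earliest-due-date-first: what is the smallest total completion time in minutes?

FIFO (arrival order): T1 T2 T3 T4.
T1: 0→8
T2: 8→14
T3: 14→16
T4: 16→19
Sum = 8+14+16+19 = 57.
SPT (increasing processing time): T3 T4 T2 T1.
T3: 0→2
T4: 2→5
T2: 5→11
T1: 11→19
Sum = 2+5+11+19 = 37.
LPT (decreasing processing time): T1 T2 T4 T3.
T1: 0→8
T2: 8→14
T4: 14→17
T3: 17→19
Sum = 8+14+17+19 = 58.
EDD (increasing due date): T2 T3 T1 T4.
T2: 0→6
T3: 6→8
T1: 8→16
T4: 16→19
Sum = 6+8+16+19 = 49.
FIFO 57, SPT 37, LPT 58, EDD 49 → minimum 37.

37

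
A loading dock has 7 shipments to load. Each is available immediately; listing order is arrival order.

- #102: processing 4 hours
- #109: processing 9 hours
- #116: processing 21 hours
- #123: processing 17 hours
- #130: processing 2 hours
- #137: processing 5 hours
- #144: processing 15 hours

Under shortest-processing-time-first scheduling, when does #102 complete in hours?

SPT (increasing processing time): #130 #102 #137 #109 #144 #123 #116.
#130: 0→2
#102: 2→6

6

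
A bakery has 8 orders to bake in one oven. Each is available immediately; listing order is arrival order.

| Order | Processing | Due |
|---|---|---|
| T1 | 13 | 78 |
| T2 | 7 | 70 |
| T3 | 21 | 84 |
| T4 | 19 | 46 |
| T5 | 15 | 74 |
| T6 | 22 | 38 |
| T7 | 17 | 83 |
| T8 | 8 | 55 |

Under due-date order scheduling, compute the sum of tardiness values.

EDD (increasing due date): T6 T4 T8 T2 T5 T1 T7 T3.
T6: 0→22, due 38, tardiness 0
T4: 22→41, due 46, tardiness 0
T8: 41→49, due 55, tardiness 0
T2: 49→56, due 70, tardiness 0
T5: 56→71, due 74, tardiness 0
T1: 71→84, due 78, tardiness 6
T7: 84→101, due 83, tardiness 18
T3: 101→122, due 84, tardiness 38
Sum = 0+0+0+0+0+6+18+38 = 62.

62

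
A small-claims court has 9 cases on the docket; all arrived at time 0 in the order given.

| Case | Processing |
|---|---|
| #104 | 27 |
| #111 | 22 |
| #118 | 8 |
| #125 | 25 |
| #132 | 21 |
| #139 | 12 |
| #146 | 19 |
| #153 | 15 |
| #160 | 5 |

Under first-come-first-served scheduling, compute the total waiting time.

FIFO (arrival order): #104 #111 #118 #125 #132 #139 #146 #153 #160.
#104: waits 0, runs 0→27
#111: waits 27, runs 27→49
#118: waits 49, runs 49→57
#125: waits 57, runs 57→82
#132: waits 82, runs 82→103
#139: waits 103, runs 103→115
#146: waits 115, runs 115→134
#153: waits 134, runs 134→149
#160: waits 149, runs 149→154
Sum = 0+27+49+57+82+103+115+134+149 = 716.

716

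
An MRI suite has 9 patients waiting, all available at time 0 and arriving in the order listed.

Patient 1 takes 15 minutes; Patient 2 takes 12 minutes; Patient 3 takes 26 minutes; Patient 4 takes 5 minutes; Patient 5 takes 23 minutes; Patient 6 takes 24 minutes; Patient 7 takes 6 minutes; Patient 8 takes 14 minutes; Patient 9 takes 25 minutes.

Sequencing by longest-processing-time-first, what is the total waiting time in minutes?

LPT (decreasing processing time): Patient 3 Patient 9 Patient 6 Patient 5 Patient 1 Patient 8 Patient 2 Patient 7 Patient 4.
Patient 3: waits 0, runs 0→26
Patient 9: waits 26, runs 26→51
Patient 6: waits 51, runs 51→75
Patient 5: waits 75, runs 75→98
Patient 1: waits 98, runs 98→113
Patient 8: waits 113, runs 113→127
Patient 2: waits 127, runs 127→139
Patient 7: waits 139, runs 139→145
Patient 4: waits 145, runs 145→150
Sum = 0+26+51+75+98+113+127+139+145 = 774.

774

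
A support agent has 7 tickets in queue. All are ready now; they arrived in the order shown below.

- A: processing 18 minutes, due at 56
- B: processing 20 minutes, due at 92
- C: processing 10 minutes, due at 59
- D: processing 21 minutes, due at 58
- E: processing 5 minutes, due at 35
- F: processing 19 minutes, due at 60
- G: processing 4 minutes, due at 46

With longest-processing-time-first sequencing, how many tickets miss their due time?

4

LPT (decreasing processing time): D B F A C E G.
D: 0→21, due 58, tardiness 0
B: 21→41, due 92, tardiness 0
F: 41→60, due 60, tardiness 0
A: 60→78, due 56, tardiness 22
C: 78→88, due 59, tardiness 29
E: 88→93, due 35, tardiness 58
G: 93→97, due 46, tardiness 51
Late tickets: 4.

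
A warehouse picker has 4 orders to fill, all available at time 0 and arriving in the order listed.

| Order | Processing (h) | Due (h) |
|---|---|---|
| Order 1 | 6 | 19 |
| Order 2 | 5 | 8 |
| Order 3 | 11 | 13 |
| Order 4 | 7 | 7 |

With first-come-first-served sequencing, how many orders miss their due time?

FIFO (arrival order): Order 1 Order 2 Order 3 Order 4.
Order 1: 0→6, due 19, tardiness 0
Order 2: 6→11, due 8, tardiness 3
Order 3: 11→22, due 13, tardiness 9
Order 4: 22→29, due 7, tardiness 22
Late orders: 3.

3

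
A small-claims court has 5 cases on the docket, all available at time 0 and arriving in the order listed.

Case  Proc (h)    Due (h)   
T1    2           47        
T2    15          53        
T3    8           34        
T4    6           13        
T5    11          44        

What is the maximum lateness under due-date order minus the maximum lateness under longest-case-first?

-34

EDD (increasing due date): T4 T3 T5 T1 T2.
T4: 0→6, due 13, lateness -7
T3: 6→14, due 34, lateness -20
T5: 14→25, due 44, lateness -19
T1: 25→27, due 47, lateness -20
T2: 27→42, due 53, lateness -11
Maximum = -7.
LPT (decreasing processing time): T2 T5 T3 T4 T1.
T2: 0→15, due 53, lateness -38
T5: 15→26, due 44, lateness -18
T3: 26→34, due 34, lateness 0
T4: 34→40, due 13, lateness 27
T1: 40→42, due 47, lateness -5
Maximum = 27.
Difference = -7 − 27 = -34.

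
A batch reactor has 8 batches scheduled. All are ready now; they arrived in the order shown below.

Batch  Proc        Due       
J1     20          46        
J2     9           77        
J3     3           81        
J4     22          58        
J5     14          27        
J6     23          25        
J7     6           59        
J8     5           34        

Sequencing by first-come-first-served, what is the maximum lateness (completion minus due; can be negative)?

68

FIFO (arrival order): J1 J2 J3 J4 J5 J6 J7 J8.
J1: 0→20, due 46, lateness -26
J2: 20→29, due 77, lateness -48
J3: 29→32, due 81, lateness -49
J4: 32→54, due 58, lateness -4
J5: 54→68, due 27, lateness 41
J6: 68→91, due 25, lateness 66
J7: 91→97, due 59, lateness 38
J8: 97→102, due 34, lateness 68
Maximum = 68.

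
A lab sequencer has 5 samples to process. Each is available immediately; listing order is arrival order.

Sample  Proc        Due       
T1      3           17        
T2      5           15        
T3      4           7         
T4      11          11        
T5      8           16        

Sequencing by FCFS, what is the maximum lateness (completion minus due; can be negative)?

15

FIFO (arrival order): T1 T2 T3 T4 T5.
T1: 0→3, due 17, lateness -14
T2: 3→8, due 15, lateness -7
T3: 8→12, due 7, lateness 5
T4: 12→23, due 11, lateness 12
T5: 23→31, due 16, lateness 15
Maximum = 15.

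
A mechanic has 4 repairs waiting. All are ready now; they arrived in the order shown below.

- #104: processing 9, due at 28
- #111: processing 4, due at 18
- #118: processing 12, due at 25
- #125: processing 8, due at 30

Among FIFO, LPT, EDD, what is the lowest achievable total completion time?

FIFO (arrival order): #104 #111 #118 #125.
#104: 0→9
#111: 9→13
#118: 13→25
#125: 25→33
Sum = 9+13+25+33 = 80.
LPT (decreasing processing time): #118 #104 #125 #111.
#118: 0→12
#104: 12→21
#125: 21→29
#111: 29→33
Sum = 12+21+29+33 = 95.
EDD (increasing due date): #111 #118 #104 #125.
#111: 0→4
#118: 4→16
#104: 16→25
#125: 25→33
Sum = 4+16+25+33 = 78.
FIFO 80, LPT 95, EDD 78 → minimum 78.

78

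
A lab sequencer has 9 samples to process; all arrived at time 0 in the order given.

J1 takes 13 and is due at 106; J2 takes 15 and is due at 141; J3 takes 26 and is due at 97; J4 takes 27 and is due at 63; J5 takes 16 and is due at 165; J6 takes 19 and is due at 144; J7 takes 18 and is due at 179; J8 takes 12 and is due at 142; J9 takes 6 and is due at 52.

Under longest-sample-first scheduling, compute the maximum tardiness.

100

LPT (decreasing processing time): J4 J3 J6 J7 J5 J2 J1 J8 J9.
J4: 0→27, due 63, tardiness 0
J3: 27→53, due 97, tardiness 0
J6: 53→72, due 144, tardiness 0
J7: 72→90, due 179, tardiness 0
J5: 90→106, due 165, tardiness 0
J2: 106→121, due 141, tardiness 0
J1: 121→134, due 106, tardiness 28
J8: 134→146, due 142, tardiness 4
J9: 146→152, due 52, tardiness 100
Maximum = 100.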